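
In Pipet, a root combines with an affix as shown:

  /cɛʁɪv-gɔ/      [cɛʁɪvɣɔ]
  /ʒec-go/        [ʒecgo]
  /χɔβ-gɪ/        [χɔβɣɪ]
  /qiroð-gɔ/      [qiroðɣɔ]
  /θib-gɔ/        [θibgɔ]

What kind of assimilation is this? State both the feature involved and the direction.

progressive manner assimilation

Underlying /g/ is realised as [ɣ] next to /v/; /v/ itself does not change.
/g/ is a stop while /v/ is a fricative; the output [ɣ] is a fricative, matching the trigger — so the feature that spreads is manner.
Place and voice are unchanged, so the assimilation is partial, not total.
Checking the remaining alternations: /g/ → [ɣ] after /β/ (stop → fricative, matching a fricative); /g/ → [ɣ] after /ð/ (stop → fricative, matching a fricative) — only manner changes, and always toward the preceding segment.
No alternation appears in [ʒecgo], [θibgɔ]: there the adjacent consonants already agree in manner (/g/ and /c/ are both stops; /g/ and /b/ are both stops), so these forms are consistent with the same rule.
The trigger is the preceding segment, so the direction is progressive (perseverative).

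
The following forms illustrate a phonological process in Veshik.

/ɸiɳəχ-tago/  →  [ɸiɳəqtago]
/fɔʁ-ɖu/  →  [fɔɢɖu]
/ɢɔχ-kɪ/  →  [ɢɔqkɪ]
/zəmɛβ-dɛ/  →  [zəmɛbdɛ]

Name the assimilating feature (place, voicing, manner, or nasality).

manner

Underlying /χ/ is realised as [q] next to /t/; /t/ itself does not change.
/χ/ is a fricative while /t/ is a stop; the output [q] is a stop, matching the trigger — so the feature that spreads is manner.
Checking the remaining alternations: /ʁ/ → [ɢ] before /ɖ/ (fricative → stop, matching a stop); /χ/ → [q] before /k/ (fricative → stop, matching a stop); /β/ → [b] before /d/ (fricative → stop, matching a stop) — only manner changes, and always toward the following segment.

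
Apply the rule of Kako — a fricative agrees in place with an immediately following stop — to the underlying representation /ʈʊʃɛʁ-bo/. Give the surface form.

The rule targets /ʁ/ (voiced uvular fricative), which sits before the trigger /b/ (bilabial).
The voiced bilabial fricative is [β], so /ʁ/ → [β].

[ʈʊʃɛβbo]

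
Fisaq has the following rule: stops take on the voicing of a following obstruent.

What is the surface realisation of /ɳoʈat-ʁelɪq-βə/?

/t/ is a voiceless alveolar stop. The following trigger /ʁ/ is voiced, so /t/ must become voiced as well.
A voiced alveolar stop is [d], so the surface segment is [d].
The same rule applies at the second boundary: /q/ → [ɢ] next to /β/.

[ɳoʈadʁelɪɢβə]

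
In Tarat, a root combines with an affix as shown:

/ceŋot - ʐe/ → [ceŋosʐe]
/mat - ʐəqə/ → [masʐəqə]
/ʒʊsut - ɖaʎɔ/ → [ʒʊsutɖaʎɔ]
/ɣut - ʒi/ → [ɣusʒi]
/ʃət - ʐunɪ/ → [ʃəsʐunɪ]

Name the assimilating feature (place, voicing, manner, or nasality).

manner

Comparing underlying and surface forms, /t/ → [s] is the alternation; the neighbouring /ʐ/ is constant.
/t/ is a stop while /ʐ/ is a fricative; the output [s] is a fricative, matching the trigger — so the feature that spreads is manner.
The other alternating form patterns the same way: /t/ → [s] before /ʒ/ (stop → fricative, matching a fricative) — only manner changes, and always toward the following segment.
Nothing changes in [ʒʊsutɖaʎɔ]: there the adjacent consonants already agree in manner (/t/ and /ɖ/ are both stops), so this form is consistent with the same rule.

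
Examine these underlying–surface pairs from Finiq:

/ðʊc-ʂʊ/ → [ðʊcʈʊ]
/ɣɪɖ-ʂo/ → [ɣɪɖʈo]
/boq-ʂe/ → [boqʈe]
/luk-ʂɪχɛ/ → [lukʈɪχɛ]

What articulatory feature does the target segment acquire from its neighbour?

Underlying /ʂ/ is realised as [ʈ] next to /c/; /c/ itself does not change.
/ʂ/ is a fricative while /c/ is a stop; the output [ʈ] is a stop, matching the trigger — so the feature that spreads is manner.
The other alternating forms pattern the same way: /ʂ/ → [ʈ] after /ɖ/ (fricative → stop, matching a stop); /ʂ/ → [ʈ] after /q/ (fricative → stop, matching a stop); /ʂ/ → [ʈ] after /k/ (fricative → stop, matching a stop) — only manner changes, and always toward the preceding segment.

manner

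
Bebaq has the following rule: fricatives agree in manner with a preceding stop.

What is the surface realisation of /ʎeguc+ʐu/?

[ʎegucɖu]

/ʐ/ is a voiced retroflex fricative. The preceding trigger /c/ is a stop, so /ʐ/ must become a stop as well.
A voiced retroflex stop is [ɖ], so the surface segment is [ɖ].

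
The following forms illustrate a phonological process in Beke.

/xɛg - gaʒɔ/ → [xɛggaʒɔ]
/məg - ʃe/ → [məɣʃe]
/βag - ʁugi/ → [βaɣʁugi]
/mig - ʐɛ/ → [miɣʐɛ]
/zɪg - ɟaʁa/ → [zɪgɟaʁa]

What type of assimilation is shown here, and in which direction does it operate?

regressive manner assimilation

Comparing underlying and surface forms, /g/ → [ɣ] is the alternation; the neighbouring /ʃ/ is constant.
/g/ is a stop while /ʃ/ is a fricative; the output [ɣ] is a fricative, matching the trigger — so the feature that spreads is manner.
Place and voice are unchanged, so the assimilation is partial, not total.
The same holds elsewhere in the data: /g/ → [ɣ] before /ʁ/ (stop → fricative, matching a fricative); /g/ → [ɣ] before /ʐ/ (stop → fricative, matching a fricative) — only manner changes, and always toward the following segment.
Nothing changes in [xɛggaʒɔ], [zɪgɟaʁa]: there the adjacent consonants already agree in manner (/g/ and /g/ are both stops; /g/ and /ɟ/ are both stops), so these forms are consistent with the same rule.
Since the segment that changes precedes the conditioning segment, the assimilation is regressive.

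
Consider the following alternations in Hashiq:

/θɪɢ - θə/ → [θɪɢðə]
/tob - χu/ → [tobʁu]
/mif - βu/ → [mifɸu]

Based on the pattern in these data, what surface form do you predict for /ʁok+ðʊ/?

The data show progressive voicing assimilation: /θ/ → [ð] after /ɢ/; /χ/ → [ʁ] after /b/; /β/ → [ɸ] after /f/. In each pair only voicing changes, matching the preceding consonant, while place and manner stay constant.
/ð/ is a voiced dental fricative. The preceding trigger /k/ is voiceless, so /ð/ must become voiceless as well.
A voiceless dental fricative is [θ], so the surface segment is [θ].

[ʁokθʊ]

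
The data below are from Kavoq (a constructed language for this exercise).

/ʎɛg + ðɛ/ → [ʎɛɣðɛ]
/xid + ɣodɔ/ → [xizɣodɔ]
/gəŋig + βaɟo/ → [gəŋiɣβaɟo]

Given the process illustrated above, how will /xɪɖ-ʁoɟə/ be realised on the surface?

The data show regressive manner assimilation: /g/ → [ɣ] before /ð/; /d/ → [z] before /ɣ/; /g/ → [ɣ] before /β/. In each pair only manner changes, matching the following consonant, while place and voice stay constant.
/ɖ/ is a voiced retroflex stop. The following trigger /ʁ/ is a fricative, so /ɖ/ must become a fricative as well.
Changing only its manner to fricative gives [ʐ] — the voiced retroflex fricative.

[xɪʐʁoɟə]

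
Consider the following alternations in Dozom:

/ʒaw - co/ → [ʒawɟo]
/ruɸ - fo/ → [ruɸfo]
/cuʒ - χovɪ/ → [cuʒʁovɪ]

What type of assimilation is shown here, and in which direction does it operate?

The segment that alternates is /c/, which surfaces as [ɟ] when adjacent to /w/.
/c/ is voiceless while /w/ is voiced; the output [ɟ] is voiced, matching the trigger — so the feature that spreads is voicing.
Place and manner are unchanged, so the assimilation is partial, not total.
The same holds elsewhere in the data: /χ/ → [ʁ] after /ʒ/ (voiceless → voiced, matching voiced) — only voicing changes, and always toward the preceding segment.
No alternation appears in [ruɸfo]: there the adjacent consonants already agree in voicing (/f/ and /ɸ/ are both voiceless), so this form is consistent with the same rule.
Since the segment that changes follows the conditioning segment, the assimilation is progressive.

progressive voicing assimilation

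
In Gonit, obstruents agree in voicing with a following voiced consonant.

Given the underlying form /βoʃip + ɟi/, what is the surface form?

[βoʃibɟi]

/p/ is a voiceless bilabial stop. The following trigger /ɟ/ is voiced, so /p/ must become voiced as well.
The voiced bilabial stop is [b], so /p/ → [b].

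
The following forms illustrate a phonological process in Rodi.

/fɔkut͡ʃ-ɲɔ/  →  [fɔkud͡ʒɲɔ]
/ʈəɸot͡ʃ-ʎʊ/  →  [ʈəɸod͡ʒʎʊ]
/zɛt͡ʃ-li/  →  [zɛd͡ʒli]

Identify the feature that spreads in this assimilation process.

voicing

The segment that alternates is /t͡ʃ/, which surfaces as [d͡ʒ] when adjacent to /ɲ/.
The change voiceless → voiced matches the voicing of the following /ɲ/, identifying this as voicing assimilation.
The other alternating forms pattern the same way: /t͡ʃ/ → [d͡ʒ] before /ʎ/ (voiceless → voiced, matching voiced); /t͡ʃ/ → [d͡ʒ] before /l/ (voiceless → voiced, matching voiced) — only voicing changes, and always toward the following segment.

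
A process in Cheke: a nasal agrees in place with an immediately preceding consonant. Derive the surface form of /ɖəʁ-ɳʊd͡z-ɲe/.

[ɖəʁɴʊd͡zne]

The rule targets /ɳ/ (voiced retroflex nasal), which sits after the trigger /ʁ/ (uvular).
The voiced uvular nasal is [ɴ], so /ɳ/ → [ɴ].
The same rule applies at the second boundary: /ɲ/ → [n] next to /d͡z/.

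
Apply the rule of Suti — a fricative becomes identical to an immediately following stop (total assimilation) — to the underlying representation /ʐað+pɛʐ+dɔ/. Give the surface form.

[ʐappɛddɔ]

/ð/ is the segment targeted by the rule; it sits immediately before /p/, so it assimilates completely and surfaces as [p].
At the second juncture, /ʐ/ likewise becomes [d] adjacent to /d/.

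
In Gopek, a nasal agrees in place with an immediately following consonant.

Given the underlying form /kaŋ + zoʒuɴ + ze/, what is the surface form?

The rule targets /ŋ/ (voiced velar nasal), which sits before the trigger /z/ (alveolar).
The voiced alveolar nasal is [n], so /ŋ/ → [n].
The same rule applies at the second boundary: /ɴ/ → [n] next to /z/.

[kanzoʒunze]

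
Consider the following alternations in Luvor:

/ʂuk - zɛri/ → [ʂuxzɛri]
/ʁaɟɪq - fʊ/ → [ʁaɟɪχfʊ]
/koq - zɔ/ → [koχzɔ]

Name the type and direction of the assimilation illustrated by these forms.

regressive manner assimilation

Underlying /k/ is realised as [x] next to /z/; /z/ itself does not change.
The change stop → fricative matches the manner of the following /z/, identifying this as manner assimilation.
Place and voice are unchanged, so the assimilation is partial, not total.
The other alternating forms pattern the same way: /q/ → [χ] before /f/ (stop → fricative, matching a fricative); /q/ → [χ] before /z/ (stop → fricative, matching a fricative) — only manner changes, and always toward the following segment.
The trigger is the following segment, so the direction is regressive (anticipatory).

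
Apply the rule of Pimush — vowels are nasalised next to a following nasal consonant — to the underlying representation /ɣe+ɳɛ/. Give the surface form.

/e/ sits next to the nasal /ɳ/ and is therefore nasalised to [ẽ].

[ɣẽɳɛ]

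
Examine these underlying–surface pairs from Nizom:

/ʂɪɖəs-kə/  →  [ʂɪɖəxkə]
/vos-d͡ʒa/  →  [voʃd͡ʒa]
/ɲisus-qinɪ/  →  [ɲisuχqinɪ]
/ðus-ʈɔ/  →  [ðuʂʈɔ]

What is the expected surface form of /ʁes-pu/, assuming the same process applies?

The data show regressive place assimilation: /s/ → [x] before /k/; /s/ → [ʃ] before /d͡ʒ/; /s/ → [χ] before /q/; /s/ → [ʂ] before /ʈ/. In each pair only place changes, matching the following consonant, while manner and voice stay constant.
The rule targets /s/ (voiceless alveolar fricative), which sits before the trigger /p/ (bilabial).
The voiceless bilabial fricative is [ɸ], so /s/ → [ɸ].

[ʁeɸpu]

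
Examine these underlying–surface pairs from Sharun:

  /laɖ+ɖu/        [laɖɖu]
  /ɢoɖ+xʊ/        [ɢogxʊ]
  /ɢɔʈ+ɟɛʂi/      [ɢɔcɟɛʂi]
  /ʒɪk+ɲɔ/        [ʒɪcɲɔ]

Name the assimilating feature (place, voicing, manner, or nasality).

Underlying /ɖ/ is realised as [g] next to /x/; /x/ itself does not change.
/ɖ/ is retroflex while /x/ is velar; the output [g] is velar, matching the trigger — so the feature that spreads is place.
The other alternating forms pattern the same way: /ʈ/ → [c] before /ɟ/ (retroflex → palatal, matching palatal); /k/ → [c] before /ɲ/ (velar → palatal, matching palatal) — only place changes, and always toward the following segment.
Nothing changes in [laɖɖu]: there the adjacent consonants already agree in place (/ɖ/ and /ɖ/ are both retroflex), so this form is consistent with the same rule.

place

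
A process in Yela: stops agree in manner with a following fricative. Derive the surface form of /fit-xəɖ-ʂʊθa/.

/t/ is a voiceless alveolar stop. The following trigger /x/ is a fricative, so /t/ must become a fricative as well.
Changing only its manner to fricative gives [s] — the voiceless alveolar fricative.
At the second juncture, /ɖ/ likewise becomes [ʐ] adjacent to /ʂ/.

[fisxəʐʂʊθa]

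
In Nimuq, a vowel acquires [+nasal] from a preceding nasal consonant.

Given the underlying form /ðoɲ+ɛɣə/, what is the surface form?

[ðoɲɛ̃ɣə]

/ɛ/ sits next to the nasal /ɲ/ and is therefore nasalised to [ɛ̃].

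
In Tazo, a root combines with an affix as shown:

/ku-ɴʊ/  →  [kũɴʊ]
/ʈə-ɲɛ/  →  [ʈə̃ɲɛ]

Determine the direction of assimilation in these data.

regressive

The vowel /u/ surfaces as nasalised [ũ] next to the following nasal /ɴ/ — it has acquired the [+nasal] feature of its neighbour.
Likewise in the remaining data: /ə/ → [ə̃] before /ɲ/ — each time a vowel is nasalised next to a following nasal.
Because the conditioning nasal is to the right of the vowel that changes, the process is regressive (anticipatory).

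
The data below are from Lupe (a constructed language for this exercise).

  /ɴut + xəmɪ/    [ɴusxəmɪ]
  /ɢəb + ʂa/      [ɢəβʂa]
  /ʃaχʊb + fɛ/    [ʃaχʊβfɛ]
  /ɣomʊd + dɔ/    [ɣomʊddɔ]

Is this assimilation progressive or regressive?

regressive

Underlying /t/ is realised as [s] next to /x/; /x/ itself does not change.
/t/ is a stop while /x/ is a fricative; the output [s] is a fricative, matching the trigger — so the feature that spreads is manner.
Checking the remaining alternations: /b/ → [β] before /ʂ/ (stop → fricative, matching a fricative); /b/ → [β] before /f/ (stop → fricative, matching a fricative) — only manner changes, and always toward the following segment.
No alternation appears in [ɣomʊddɔ]: there the adjacent consonants already agree in manner (/d/ and /d/ are both stops), so this form is consistent with the same rule.
Since the segment that changes precedes the conditioning segment, the assimilation is regressive.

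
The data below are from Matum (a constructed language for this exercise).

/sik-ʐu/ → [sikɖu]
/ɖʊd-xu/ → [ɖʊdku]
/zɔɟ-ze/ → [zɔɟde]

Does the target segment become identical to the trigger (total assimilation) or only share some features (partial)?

Comparing underlying and surface forms, /ʐ/ → [ɖ] is the alternation; the neighbouring /k/ is constant.
The change fricative → stop matches the manner of the preceding /k/, identifying this as manner assimilation.
Place and voice are unchanged, so the assimilation is partial, not total.
The same holds elsewhere in the data: /x/ → [k] after /d/ (fricative → stop, matching a stop); /z/ → [d] after /ɟ/ (fricative → stop, matching a stop) — only manner changes, and always toward the preceding segment.

partial assimilation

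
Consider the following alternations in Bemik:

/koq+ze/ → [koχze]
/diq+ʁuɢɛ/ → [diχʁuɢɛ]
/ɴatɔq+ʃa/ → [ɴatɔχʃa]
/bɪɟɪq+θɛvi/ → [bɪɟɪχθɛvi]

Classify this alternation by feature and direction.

The segment that alternates is /q/, which surfaces as [χ] when adjacent to /z/.
The change stop → fricative matches the manner of the following /z/, identifying this as manner assimilation.
Place and voice are unchanged, so the assimilation is partial, not total.
The same holds elsewhere in the data: /q/ → [χ] before /ʁ/ (stop → fricative, matching a fricative); /q/ → [χ] before /ʃ/ (stop → fricative, matching a fricative); /q/ → [χ] before /θ/ (stop → fricative, matching a fricative) — only manner changes, and always toward the following segment.
Since the segment that changes precedes the conditioning segment, the assimilation is regressive.

regressive manner assimilation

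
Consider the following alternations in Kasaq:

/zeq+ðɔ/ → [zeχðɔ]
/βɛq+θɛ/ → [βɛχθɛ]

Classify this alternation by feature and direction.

regressive manner assimilation

Underlying /q/ is realised as [χ] next to /ð/; /ð/ itself does not change.
/q/ is a stop while /ð/ is a fricative; the output [χ] is a fricative, matching the trigger — so the feature that spreads is manner.
Place and voice are unchanged, so the assimilation is partial, not total.
The same holds elsewhere in the data: /q/ → [χ] before /θ/ (stop → fricative, matching a fricative) — only manner changes, and always toward the following segment.
Since the segment that changes precedes the conditioning segment, the assimilation is regressive.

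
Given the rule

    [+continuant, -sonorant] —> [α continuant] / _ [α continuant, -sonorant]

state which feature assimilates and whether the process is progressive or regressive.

The shared variable α links the value of [continuant] on the target to that of the neighbouring obstruent. [continuant] distinguishes stops from fricatives — a manner-of-articulation feature — so this is manner assimilation.
Since the environment is written after the underscore, the trigger follows the target; the direction is regressive.

regressive manner assimilation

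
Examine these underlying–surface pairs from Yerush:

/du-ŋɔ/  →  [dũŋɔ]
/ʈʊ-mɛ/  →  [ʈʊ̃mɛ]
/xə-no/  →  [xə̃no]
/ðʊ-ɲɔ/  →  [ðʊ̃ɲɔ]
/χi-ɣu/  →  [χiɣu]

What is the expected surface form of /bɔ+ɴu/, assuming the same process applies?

[bɔ̃ɴu]

The data show regressive nasality assimilation (vowel nasalisation): /u/ → [ũ] before /ŋ/; /ʊ/ → [ʊ̃] before /m/; /ə/ → [ə̃] before /n/; /ʊ/ → [ʊ̃] before /ɲ/ — a vowel is nasalised by an immediately following nasal consonant.
No change occurs in [χiɣu] because the vowel at the boundary is adjacent to an oral consonant, not a nasal (/i/ next to /ɣ/).
/ɔ/ sits next to the nasal /ɴ/ and is therefore nasalised to [ɔ̃].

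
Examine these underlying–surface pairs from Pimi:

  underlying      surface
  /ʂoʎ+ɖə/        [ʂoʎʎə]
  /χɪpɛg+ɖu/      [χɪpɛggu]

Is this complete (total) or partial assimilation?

total assimilation

Comparing underlying and surface forms, /ɖ/ → [ʎ] is the alternation; the neighbouring /ʎ/ is constant.
The output [ʎ] is identical to the trigger /ʎ/ — every feature (place, manner, voicing) has been copied — so this is total assimilation.
The remaining alternation confirms this: /ɖ/ → [g] after /g/ — in each case the output is a copy of the preceding consonant.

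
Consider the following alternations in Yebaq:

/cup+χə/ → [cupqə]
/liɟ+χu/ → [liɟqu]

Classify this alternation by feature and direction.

progressive manner assimilation

The segment that alternates is /χ/, which surfaces as [q] when adjacent to /p/.
/χ/ is a fricative while /p/ is a stop; the output [q] is a stop, matching the trigger — so the feature that spreads is manner.
Place and voice are unchanged, so the assimilation is partial, not total.
The same holds elsewhere in the data: /χ/ → [q] after /ɟ/ (fricative → stop, matching a stop) — only manner changes, and always toward the preceding segment.
The trigger is the preceding segment, so the direction is progressive (perseverative).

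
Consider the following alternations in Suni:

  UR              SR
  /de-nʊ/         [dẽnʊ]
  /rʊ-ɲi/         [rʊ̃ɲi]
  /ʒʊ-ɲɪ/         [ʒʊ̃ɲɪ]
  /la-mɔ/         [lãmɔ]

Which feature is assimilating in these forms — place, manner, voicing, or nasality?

nasality

The vowel /e/ surfaces as nasalised [ẽ] next to the following nasal /n/ — it has acquired the [+nasal] feature of its neighbour.
Likewise in the remaining data: /ʊ/ → [ʊ̃] before /ɲ/; /a/ → [ã] before /m/ — each time a vowel is nasalised next to a following nasal.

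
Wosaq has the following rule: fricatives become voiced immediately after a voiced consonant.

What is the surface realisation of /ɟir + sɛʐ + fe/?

/s/ is a voiceless alveolar fricative. The preceding trigger /r/ is voiced, so /s/ must become voiced as well.
A voiced alveolar fricative is [z], so the surface segment is [z].
At the second juncture, /f/ likewise becomes [v] adjacent to /ʐ/.

[ɟirzɛʐve]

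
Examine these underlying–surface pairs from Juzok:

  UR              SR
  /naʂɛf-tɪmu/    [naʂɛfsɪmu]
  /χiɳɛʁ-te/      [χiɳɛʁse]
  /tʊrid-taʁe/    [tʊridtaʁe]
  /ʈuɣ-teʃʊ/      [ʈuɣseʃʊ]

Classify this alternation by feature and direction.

Underlying /t/ is realised as [s] next to /f/; /f/ itself does not change.
The change stop → fricative matches the manner of the preceding /f/, identifying this as manner assimilation.
Place and voice are unchanged, so the assimilation is partial, not total.
The other alternating forms pattern the same way: /t/ → [s] after /ʁ/ (stop → fricative, matching a fricative); /t/ → [s] after /ɣ/ (stop → fricative, matching a fricative) — only manner changes, and always toward the preceding segment.
Nothing changes in [tʊridtaʁe]: there the adjacent consonants already agree in manner (/t/ and /d/ are both stops), so this form is consistent with the same rule.
The trigger is the preceding segment, so the direction is progressive (perseverative).

progressive manner assimilation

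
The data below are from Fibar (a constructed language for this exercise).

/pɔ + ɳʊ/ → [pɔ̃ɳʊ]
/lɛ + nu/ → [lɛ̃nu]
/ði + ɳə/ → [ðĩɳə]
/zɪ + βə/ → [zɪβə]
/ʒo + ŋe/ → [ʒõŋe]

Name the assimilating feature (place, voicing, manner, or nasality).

nasality

The vowel /ɔ/ surfaces as nasalised [ɔ̃] next to the following nasal /ɳ/ — it has acquired the [+nasal] feature of its neighbour.
The other forms show the same pattern: /ɛ/ → [ɛ̃] before /n/; /i/ → [ĩ] before /ɳ/; /o/ → [õ] before /ŋ/ — each time a vowel is nasalised next to a following nasal.
No change occurs in [zɪβə] because the vowel at the boundary is adjacent to an oral consonant, not a nasal (/ɪ/ next to /β/).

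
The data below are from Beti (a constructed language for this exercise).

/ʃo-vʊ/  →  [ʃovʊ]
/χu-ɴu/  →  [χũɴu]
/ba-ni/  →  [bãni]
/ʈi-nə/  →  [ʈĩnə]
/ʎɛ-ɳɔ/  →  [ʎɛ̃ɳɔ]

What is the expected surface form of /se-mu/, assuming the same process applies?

[sẽmu]

The data show regressive nasality assimilation (vowel nasalisation): /u/ → [ũ] before /ɴ/; /a/ → [ã] before /n/; /i/ → [ĩ] before /n/; /ɛ/ → [ɛ̃] before /ɳ/ — a vowel is nasalised by an immediately following nasal consonant.
No change occurs in [ʃovʊ] because the vowel at the boundary is adjacent to an oral consonant, not a nasal (/o/ next to /v/).
/e/ sits next to the nasal /m/ and is therefore nasalised to [ẽ].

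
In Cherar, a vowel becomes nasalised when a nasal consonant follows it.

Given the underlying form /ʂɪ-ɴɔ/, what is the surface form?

The vowel /ɪ/ is adjacent to the following nasal /ɴ/, so it acquires [+nasal] and surfaces as [ɪ̃].

[ʂɪ̃ɴɔ]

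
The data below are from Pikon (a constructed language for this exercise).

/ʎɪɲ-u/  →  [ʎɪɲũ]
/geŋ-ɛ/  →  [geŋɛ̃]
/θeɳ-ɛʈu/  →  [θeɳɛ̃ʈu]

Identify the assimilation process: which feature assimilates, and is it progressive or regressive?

The vowel /u/ surfaces as nasalised [ũ] next to the preceding nasal /ɲ/ — it has acquired the [+nasal] feature of its neighbour.
The other forms show the same pattern: /ɛ/ → [ɛ̃] after /ŋ/; /ɛ/ → [ɛ̃] after /ɳ/ — each time a vowel is nasalised next to a preceding nasal.
Because the conditioning nasal is to the left of the vowel that changes, the process is progressive (perseverative).

progressive nasality assimilation (vowel nasalisation)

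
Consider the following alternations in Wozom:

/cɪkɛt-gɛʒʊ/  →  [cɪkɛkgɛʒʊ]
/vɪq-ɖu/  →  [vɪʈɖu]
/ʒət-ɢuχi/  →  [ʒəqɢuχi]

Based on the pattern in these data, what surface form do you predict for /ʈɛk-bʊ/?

The data show regressive place assimilation: /t/ → [k] before /g/; /q/ → [ʈ] before /ɖ/; /t/ → [q] before /ɢ/. In each pair only place changes, matching the following consonant, while manner and voice stay constant.
/k/ is a voiceless velar stop. The following trigger /b/ is bilabial, so /k/ must become bilabial as well.
A voiceless bilabial stop is [p], so the surface segment is [p].

[ʈɛpbʊ]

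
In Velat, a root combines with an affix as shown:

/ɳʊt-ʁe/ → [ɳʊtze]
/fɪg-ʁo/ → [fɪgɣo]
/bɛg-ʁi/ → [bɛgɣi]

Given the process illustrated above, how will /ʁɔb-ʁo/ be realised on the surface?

[ʁɔbβo]

The data show progressive place assimilation: /ʁ/ → [z] after /t/; /ʁ/ → [ɣ] after /g/. In each pair only place changes, matching the preceding consonant, while manner and voice stay constant.
/ʁ/ is a voiced uvular fricative. The preceding trigger /b/ is bilabial, so /ʁ/ must become bilabial as well.
Changing only its place to bilabial gives [β] — the voiced bilabial fricative.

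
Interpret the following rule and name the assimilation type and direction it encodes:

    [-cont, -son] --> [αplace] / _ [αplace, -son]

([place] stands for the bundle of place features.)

regressive place assimilation

The shared variable α links the value of the place features (abbreviated [place]) on the target to the same value on the neighbouring segment, so place is the feature that assimilates.
Since the environment is written after the underscore, the trigger follows the target; the direction is regressive.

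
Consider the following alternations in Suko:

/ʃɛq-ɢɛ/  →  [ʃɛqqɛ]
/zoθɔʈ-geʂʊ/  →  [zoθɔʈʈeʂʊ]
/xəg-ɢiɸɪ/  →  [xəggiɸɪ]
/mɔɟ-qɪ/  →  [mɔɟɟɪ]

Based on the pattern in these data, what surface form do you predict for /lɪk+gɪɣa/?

The data show progressive total assimilation (/ɢ/ → [q] after /q/; /g/ → [ʈ] after /ʈ/; /ɢ/ → [g] after /g/; /q/ → [ɟ] after /ɟ/): in every case the target segment becomes identical to its preceding neighbour, copying more than a single feature.
/g/ is the segment targeted by the rule; it sits immediately after /k/, so it assimilates completely and surfaces as [k].

[lɪkkɪɣa]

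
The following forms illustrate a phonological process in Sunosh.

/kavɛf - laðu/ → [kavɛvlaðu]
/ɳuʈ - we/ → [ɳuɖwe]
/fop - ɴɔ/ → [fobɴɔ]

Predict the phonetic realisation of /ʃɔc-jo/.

The data show regressive voicing assimilation: /f/ → [v] before /l/; /ʈ/ → [ɖ] before /w/; /p/ → [b] before /ɴ/. In each pair only voicing changes, matching the following consonant, while place and manner stay constant.
The rule targets /c/ (voiceless palatal stop), which sits before the trigger /j/ (voiced).
A voiced palatal stop is [ɟ], so the surface segment is [ɟ].

[ʃɔɟjo]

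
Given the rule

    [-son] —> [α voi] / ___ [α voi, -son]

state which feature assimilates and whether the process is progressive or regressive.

regressive voicing assimilation

The rule copies [voi] from the environment onto the target, so the assimilating feature is voicing.
Since the environment is written after the underscore, the trigger follows the target; the direction is regressive.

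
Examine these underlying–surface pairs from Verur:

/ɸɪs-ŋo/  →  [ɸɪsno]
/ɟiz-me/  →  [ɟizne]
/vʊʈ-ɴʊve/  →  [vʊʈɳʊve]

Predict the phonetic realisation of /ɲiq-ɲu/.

[ɲiqɴu]

The data show progressive place assimilation: /ŋ/ → [n] after /s/; /m/ → [n] after /z/; /ɴ/ → [ɳ] after /ʈ/. In each pair only place changes, matching the preceding consonant, while manner and voice stay constant.
/ɲ/ is a voiced palatal nasal. The preceding trigger /q/ is uvular, so /ɲ/ must become uvular as well.
A voiced uvular nasal is [ɴ], so the surface segment is [ɴ].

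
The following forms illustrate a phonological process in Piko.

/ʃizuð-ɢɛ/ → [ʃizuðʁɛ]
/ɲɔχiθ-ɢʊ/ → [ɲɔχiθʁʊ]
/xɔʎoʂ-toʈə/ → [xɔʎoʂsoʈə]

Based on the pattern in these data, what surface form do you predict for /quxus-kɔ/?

[quxusxɔ]

The data show progressive manner assimilation: /ɢ/ → [ʁ] after /ð/; /ɢ/ → [ʁ] after /θ/; /t/ → [s] after /ʂ/. In each pair only manner changes, matching the preceding consonant, while place and voice stay constant.
/k/ is a voiceless velar stop. The preceding trigger /s/ is a fricative, so /k/ must become a fricative as well.
Changing only its manner to fricative gives [x] — the voiceless velar fricative.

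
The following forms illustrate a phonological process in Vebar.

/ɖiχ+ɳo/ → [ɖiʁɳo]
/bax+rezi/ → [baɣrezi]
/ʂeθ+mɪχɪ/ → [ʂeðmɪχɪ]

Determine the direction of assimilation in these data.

Comparing underlying and surface forms, /χ/ → [ʁ] is the alternation; the neighbouring /ɳ/ is constant.
The change voiceless → voiced matches the voicing of the following /ɳ/, identifying this as voicing assimilation.
The same holds elsewhere in the data: /x/ → [ɣ] before /r/ (voiceless → voiced, matching voiced); /θ/ → [ð] before /m/ (voiceless → voiced, matching voiced) — only voicing changes, and always toward the following segment.
Since the segment that changes precedes the conditioning segment, the assimilation is regressive.

regressive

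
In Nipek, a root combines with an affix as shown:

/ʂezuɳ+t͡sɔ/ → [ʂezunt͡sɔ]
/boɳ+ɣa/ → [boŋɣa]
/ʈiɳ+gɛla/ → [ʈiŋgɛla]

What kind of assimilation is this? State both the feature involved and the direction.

The segment that alternates is /ɳ/, which surfaces as [n] when adjacent to /t͡s/.
The change retroflex → alveolar matches the place of the following /t͡s/, identifying this as place assimilation.
Manner and voice are unchanged, so the assimilation is partial, not total.
Checking the remaining alternations: /ɳ/ → [ŋ] before /ɣ/ (retroflex → velar, matching velar); /ɳ/ → [ŋ] before /g/ (retroflex → velar, matching velar) — only place changes, and always toward the following segment.
The trigger is the following segment, so the direction is regressive (anticipatory).

regressive place assimilation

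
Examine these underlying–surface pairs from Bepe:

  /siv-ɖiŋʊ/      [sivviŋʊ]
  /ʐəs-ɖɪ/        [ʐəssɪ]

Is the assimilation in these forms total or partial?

Comparing underlying and surface forms, /ɖ/ → [v] is the alternation; the neighbouring /v/ is constant.
The output [v] is identical to the trigger /v/ — every feature (place, manner, voicing) has been copied — so this is total assimilation.
The remaining alternation confirms this: /ɖ/ → [s] after /s/ — in each case the output is a copy of the preceding consonant.

total assimilation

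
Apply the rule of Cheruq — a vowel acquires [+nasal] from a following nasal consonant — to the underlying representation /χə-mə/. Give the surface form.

The vowel /ə/ is adjacent to the following nasal /m/, so it acquires [+nasal] and surfaces as [ə̃].

[χə̃mə]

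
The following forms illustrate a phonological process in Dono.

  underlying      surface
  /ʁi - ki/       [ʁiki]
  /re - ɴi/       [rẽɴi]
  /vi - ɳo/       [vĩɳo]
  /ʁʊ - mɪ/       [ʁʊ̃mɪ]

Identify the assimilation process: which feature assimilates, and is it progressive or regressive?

The vowel /e/ surfaces as nasalised [ẽ] next to the following nasal /ɴ/ — it has acquired the [+nasal] feature of its neighbour.
Likewise in the remaining data: /i/ → [ĩ] before /ɳ/; /ʊ/ → [ʊ̃] before /m/ — each time a vowel is nasalised next to a following nasal.
No change occurs in [ʁiki] because the vowel at the boundary is adjacent to an oral consonant, not a nasal (/i/ next to /k/).
Because the conditioning nasal is to the right of the vowel that changes, the process is regressive (anticipatory).

regressive nasality assimilation (vowel nasalisation)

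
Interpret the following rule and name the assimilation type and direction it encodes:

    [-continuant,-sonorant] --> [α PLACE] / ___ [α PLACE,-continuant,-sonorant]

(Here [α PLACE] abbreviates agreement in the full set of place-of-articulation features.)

regressive place assimilation

The shared variable α links the value of the place features (abbreviated [PLACE]) on the target to the same value on the neighbouring segment, so place is the feature that assimilates.
Since the environment is written after the underscore, the trigger follows the target; the direction is regressive.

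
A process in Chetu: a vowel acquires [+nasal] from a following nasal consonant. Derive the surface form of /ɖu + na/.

The vowel /u/ is adjacent to the following nasal /n/, so it acquires [+nasal] and surfaces as [ũ].

[ɖũna]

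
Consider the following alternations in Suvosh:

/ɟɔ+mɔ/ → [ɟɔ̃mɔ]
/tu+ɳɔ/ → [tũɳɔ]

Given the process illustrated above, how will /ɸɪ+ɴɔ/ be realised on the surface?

[ɸɪ̃ɴɔ]

The data show regressive nasality assimilation (vowel nasalisation): /ɔ/ → [ɔ̃] before /m/; /u/ → [ũ] before /ɳ/ — a vowel is nasalised by an immediately following nasal consonant.
/ɪ/ sits next to the nasal /ɴ/ and is therefore nasalised to [ɪ̃].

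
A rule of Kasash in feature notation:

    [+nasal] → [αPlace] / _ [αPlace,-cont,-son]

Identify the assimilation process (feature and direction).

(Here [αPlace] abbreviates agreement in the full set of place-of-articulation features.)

The rule copies the place features (abbreviated [Place]) from the environment onto the target, so the assimilating feature is place.
Since the environment is written after the underscore, the trigger follows the target; the direction is regressive.

regressive place assimilation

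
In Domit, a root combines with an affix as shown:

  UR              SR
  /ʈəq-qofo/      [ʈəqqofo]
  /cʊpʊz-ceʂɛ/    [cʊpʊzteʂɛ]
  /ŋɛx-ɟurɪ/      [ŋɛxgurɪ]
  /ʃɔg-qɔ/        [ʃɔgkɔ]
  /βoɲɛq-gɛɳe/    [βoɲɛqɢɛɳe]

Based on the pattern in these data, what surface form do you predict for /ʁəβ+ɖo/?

[ʁəβbo]

The data show progressive place assimilation: /c/ → [t] after /z/; /ɟ/ → [g] after /x/; /q/ → [k] after /g/; /g/ → [ɢ] after /q/. In each pair only place changes, matching the preceding consonant, while manner and voice stay constant.
Nothing changes in [ʈəqqofo]: there the adjacent consonants already agree in place (/q/ and /q/ are both uvular), so this form is consistent with the same rule.
/ɖ/ is a voiced retroflex stop. The preceding trigger /β/ is bilabial, so /ɖ/ must become bilabial as well.
The voiced bilabial stop is [b], so /ɖ/ → [b].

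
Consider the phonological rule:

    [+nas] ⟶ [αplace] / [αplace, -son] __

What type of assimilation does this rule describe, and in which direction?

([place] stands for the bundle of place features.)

The rule copies the place features (abbreviated [place]) from the environment onto the target, so the assimilating feature is place.
The conditioning segment sits to the left of the focus bar, meaning the trigger precedes the segment that changes — progressive assimilation.

progressive place assimilation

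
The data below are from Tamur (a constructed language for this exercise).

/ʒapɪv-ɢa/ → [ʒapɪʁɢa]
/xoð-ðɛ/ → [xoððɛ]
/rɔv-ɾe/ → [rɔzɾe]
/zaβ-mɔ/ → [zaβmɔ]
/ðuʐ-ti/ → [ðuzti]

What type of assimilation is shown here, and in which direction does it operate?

The segment that alternates is /v/, which surfaces as [ʁ] when adjacent to /ɢ/.
/v/ is labiodental while /ɢ/ is uvular; the output [ʁ] is uvular, matching the trigger — so the feature that spreads is place.
Manner and voice are unchanged, so the assimilation is partial, not total.
Checking the remaining alternations: /v/ → [z] before /ɾ/ (labiodental → alveolar, matching alveolar); /ʐ/ → [z] before /t/ (retroflex → alveolar, matching alveolar) — only place changes, and always toward the following segment.
Nothing changes in [xoððɛ], [zaβmɔ]: there the adjacent consonants already agree in place (/ð/ and /ð/ are both dental; /β/ and /m/ are both bilabial), so these forms are consistent with the same rule.
Since the segment that changes precedes the conditioning segment, the assimilation is regressive.

regressive place assimilation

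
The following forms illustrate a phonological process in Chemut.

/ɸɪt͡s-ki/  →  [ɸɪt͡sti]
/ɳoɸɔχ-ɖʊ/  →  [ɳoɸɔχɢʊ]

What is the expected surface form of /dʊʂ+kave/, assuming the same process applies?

The data show progressive place assimilation: /k/ → [t] after /t͡s/; /ɖ/ → [ɢ] after /χ/. In each pair only place changes, matching the preceding consonant, while manner and voice stay constant.
/k/ is a voiceless velar stop. The preceding trigger /ʂ/ is retroflex, so /k/ must become retroflex as well.
Changing only its place to retroflex gives [ʈ] — the voiceless retroflex stop.

[dʊʂʈave]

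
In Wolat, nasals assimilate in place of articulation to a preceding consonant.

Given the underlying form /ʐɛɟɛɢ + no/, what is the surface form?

/n/ is a voiced alveolar nasal. The preceding trigger /ɢ/ is uvular, so /n/ must become uvular as well.
Changing only its place to uvular gives [ɴ] — the voiced uvular nasal.

[ʐɛɟɛɢɴo]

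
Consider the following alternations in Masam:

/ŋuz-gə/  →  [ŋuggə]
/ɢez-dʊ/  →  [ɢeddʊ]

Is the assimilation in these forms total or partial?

total assimilation

Comparing underlying and surface forms, /z/ → [g] is the alternation; the neighbouring /g/ is constant.
The output [g] is identical to the trigger /g/ — every feature (place, manner, voicing) has been copied — so this is total assimilation.
The remaining alternation confirms this: /z/ → [d] before /d/ — in each case the output is a copy of the following consonant.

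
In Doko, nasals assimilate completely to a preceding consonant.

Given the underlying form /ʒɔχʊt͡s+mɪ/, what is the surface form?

[ʒɔχʊt͡st͡sɪ]

/m/ is the segment targeted by the rule; it sits immediately after /t͡s/, so it assimilates completely and surfaces as [t͡s].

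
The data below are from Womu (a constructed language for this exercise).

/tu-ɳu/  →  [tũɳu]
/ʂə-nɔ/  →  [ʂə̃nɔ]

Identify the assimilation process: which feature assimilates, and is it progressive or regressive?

The vowel /u/ surfaces as nasalised [ũ] next to the following nasal /ɳ/ — it has acquired the [+nasal] feature of its neighbour.
The other form shows the same pattern: /ə/ → [ə̃] before /n/ — each time a vowel is nasalised next to a following nasal.
Because the conditioning nasal is to the right of the vowel that changes, the process is regressive (anticipatory).

regressive nasality assimilation (vowel nasalisation)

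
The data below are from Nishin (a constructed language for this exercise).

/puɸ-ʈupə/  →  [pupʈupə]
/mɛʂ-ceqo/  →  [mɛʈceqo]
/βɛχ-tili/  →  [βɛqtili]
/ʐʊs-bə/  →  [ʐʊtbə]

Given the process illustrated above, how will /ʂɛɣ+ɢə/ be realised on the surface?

The data show regressive manner assimilation: /ɸ/ → [p] before /ʈ/; /ʂ/ → [ʈ] before /c/; /χ/ → [q] before /t/; /s/ → [t] before /b/. In each pair only manner changes, matching the following consonant, while place and voice stay constant.
The rule targets /ɣ/ (voiced velar fricative), which sits before the trigger /ɢ/ (stop).
Changing only its manner to stop gives [g] — the voiced velar stop.

[ʂɛgɢə]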